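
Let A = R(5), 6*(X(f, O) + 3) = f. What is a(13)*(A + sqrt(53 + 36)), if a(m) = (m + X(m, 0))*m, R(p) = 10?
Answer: 4745/3 + 949*sqrt(89)/6 ≈ 3073.8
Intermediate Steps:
X(f, O) = -3 + f/6
a(m) = m*(-3 + 7*m/6) (a(m) = (m + (-3 + m/6))*m = (-3 + 7*m/6)*m = m*(-3 + 7*m/6))
A = 10
a(13)*(A + sqrt(53 + 36)) = ((1/6)*13*(-18 + 7*13))*(10 + sqrt(53 + 36)) = ((1/6)*13*(-18 + 91))*(10 + sqrt(89)) = ((1/6)*13*73)*(10 + sqrt(89)) = 949*(10 + sqrt(89))/6 = 4745/3 + 949*sqrt(89)/6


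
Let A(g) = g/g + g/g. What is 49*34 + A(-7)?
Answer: 1668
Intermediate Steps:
A(g) = 2 (A(g) = 1 + 1 = 2)
49*34 + A(-7) = 49*34 + 2 = 1666 + 2 = 1668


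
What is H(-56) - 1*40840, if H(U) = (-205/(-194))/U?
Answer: -443685965/10864 ≈ -40840.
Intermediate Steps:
H(U) = 205/(194*U) (H(U) = (-205*(-1/194))/U = 205/(194*U))
H(-56) - 1*40840 = (205/194)/(-56) - 1*40840 = (205/194)*(-1/56) - 40840 = -205/10864 - 40840 = -443685965/10864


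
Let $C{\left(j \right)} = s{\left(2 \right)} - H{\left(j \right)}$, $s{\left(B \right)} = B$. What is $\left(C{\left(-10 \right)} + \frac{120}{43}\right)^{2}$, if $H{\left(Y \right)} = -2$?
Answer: $\frac{85264}{1849} \approx 46.114$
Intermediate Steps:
$C{\left(j \right)} = 4$ ($C{\left(j \right)} = 2 - -2 = 2 + 2 = 4$)
$\left(C{\left(-10 \right)} + \frac{120}{43}\right)^{2} = \left(4 + \frac{120}{43}\right)^{2} = \left(\frac{292}{43}\right)^{2} = \frac{85264}{1849}$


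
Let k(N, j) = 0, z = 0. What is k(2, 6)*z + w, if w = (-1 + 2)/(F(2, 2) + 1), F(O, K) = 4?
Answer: ⅕ ≈ 0.20000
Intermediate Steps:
w = ⅕ (w = (-1 + 2)/(4 + 1) = 1/5 = 1*(⅕) = ⅕ ≈ 0.20000)
k(2, 6)*z + w = 0*0 + ⅕ = 0 + ⅕ = ⅕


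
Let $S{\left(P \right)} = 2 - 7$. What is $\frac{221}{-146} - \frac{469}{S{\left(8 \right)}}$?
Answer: $\frac{67369}{730} \approx 92.286$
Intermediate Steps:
$S{\left(P \right)} = -5$ ($S{\left(P \right)} = 2 - 7 = -5$)
$\frac{221}{-146} - \frac{469}{S{\left(8 \right)}} = \frac{221}{-146} - \frac{469}{-5} = 221 \left(- \frac{1}{146}\right) - - \frac{469}{5} = - \frac{221}{146} + \frac{469}{5} = \frac{67369}{730}$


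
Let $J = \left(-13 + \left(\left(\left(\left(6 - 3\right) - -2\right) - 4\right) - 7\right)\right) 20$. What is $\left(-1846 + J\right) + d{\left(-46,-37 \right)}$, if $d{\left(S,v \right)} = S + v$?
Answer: $-2309$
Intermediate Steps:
$J = -380$ ($J = \left(-13 + \left(\left(\left(\left(6 - 3\right) + 2\right) - 4\right) - 7\right)\right) 20 = \left(-13 + \left(\left(\left(3 + 2\right) - 4\right) - 7\right)\right) 20 = \left(-13 + \left(\left(5 - 4\right) - 7\right)\right) 20 = \left(-13 + \left(1 - 7\right)\right) 20 = \left(-13 - 6\right) 20 = \left(-19\right) 20 = -380$)
$\left(-1846 + J\right) + d{\left(-46,-37 \right)} = \left(-1846 - 380\right) - 83 = -2226 - 83 = -2309$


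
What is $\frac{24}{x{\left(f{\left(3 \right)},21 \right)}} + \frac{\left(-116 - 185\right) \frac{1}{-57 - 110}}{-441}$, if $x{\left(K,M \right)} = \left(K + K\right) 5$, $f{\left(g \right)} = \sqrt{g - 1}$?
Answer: $- \frac{43}{10521} + \frac{6 \sqrt{2}}{5} \approx 1.693$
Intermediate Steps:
$f{\left(g \right)} = \sqrt{-1 + g}$ ($f{\left(g \right)} = \sqrt{g - 1} = \sqrt{-1 + g}$)
$x{\left(K,M \right)} = 10 K$ ($x{\left(K,M \right)} = 2 K 5 = 10 K$)
$\frac{24}{x{\left(f{\left(3 \right)},21 \right)}} + \frac{\left(-116 - 185\right) \frac{1}{-57 - 110}}{-441} = \frac{24}{10 \sqrt{-1 + 3}} + \frac{\left(-116 - 185\right) \frac{1}{-57 - 110}}{-441} = \frac{24}{10 \sqrt{2}} + - \frac{301}{-167} \left(- \frac{1}{441}\right) = 24 \frac{\sqrt{2}}{20} + \left(-301\right) \left(- \frac{1}{167}\right) \left(- \frac{1}{441}\right) = \frac{6 \sqrt{2}}{5} + \frac{301}{167} \left(- \frac{1}{441}\right) = \frac{6 \sqrt{2}}{5} - \frac{43}{10521} = - \frac{43}{10521} + \frac{6 \sqrt{2}}{5}$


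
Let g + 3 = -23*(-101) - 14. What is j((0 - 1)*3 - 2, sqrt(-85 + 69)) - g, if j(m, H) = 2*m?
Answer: -2316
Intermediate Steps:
g = 2306 (g = -3 + (-23*(-101) - 14) = -3 + (2323 - 14) = -3 + 2309 = 2306)
j((0 - 1)*3 - 2, sqrt(-85 + 69)) - g = 2*((0 - 1)*3 - 2) - 1*2306 = 2*(-1*3 - 2) - 2306 = 2*(-3 - 2) - 2306 = 2*(-5) - 2306 = -10 - 2306 = -2316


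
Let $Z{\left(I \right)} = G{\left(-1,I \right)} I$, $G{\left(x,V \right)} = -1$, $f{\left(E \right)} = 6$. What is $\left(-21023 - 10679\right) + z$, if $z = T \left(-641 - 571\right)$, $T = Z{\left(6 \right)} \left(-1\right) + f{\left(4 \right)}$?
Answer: $-46246$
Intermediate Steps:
$Z{\left(I \right)} = - I$
$T = 12$ ($T = \left(-1\right) 6 \left(-1\right) + 6 = \left(-6\right) \left(-1\right) + 6 = 6 + 6 = 12$)
$z = -14544$ ($z = 12 \left(-641 - 571\right) = 12 \left(-1212\right) = -14544$)
$\left(-21023 - 10679\right) + z = \left(-21023 - 10679\right) - 14544 = -31702 - 14544 = -46246$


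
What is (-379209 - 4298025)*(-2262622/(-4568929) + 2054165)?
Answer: -43897414052713685238/4568929 ≈ -9.6078e+12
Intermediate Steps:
(-379209 - 4298025)*(-2262622/(-4568929) + 2054165) = -4677234*(-2262622*(-1/4568929) + 2054165) = -4677234*(2262622/4568929 + 2054165) = -4677234*9385336301907/4568929 = -43897414052713685238/4568929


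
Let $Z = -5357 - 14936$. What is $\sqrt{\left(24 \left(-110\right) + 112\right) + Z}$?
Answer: $i \sqrt{22821} \approx 151.07 i$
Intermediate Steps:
$Z = -20293$
$\sqrt{\left(24 \left(-110\right) + 112\right) + Z} = \sqrt{\left(24 \left(-110\right) + 112\right) - 20293} = \sqrt{\left(-2640 + 112\right) - 20293} = \sqrt{-2528 - 20293} = \sqrt{-22821} = i \sqrt{22821}$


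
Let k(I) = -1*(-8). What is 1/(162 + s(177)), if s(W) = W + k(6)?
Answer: 1/347 ≈ 0.0028818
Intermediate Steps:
k(I) = 8
s(W) = 8 + W (s(W) = W + 8 = 8 + W)
1/(162 + s(177)) = 1/(162 + (8 + 177)) = 1/(162 + 185) = 1/347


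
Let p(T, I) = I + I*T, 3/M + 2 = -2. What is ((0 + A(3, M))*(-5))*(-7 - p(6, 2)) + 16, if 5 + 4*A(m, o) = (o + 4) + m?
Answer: 781/16 ≈ 48.813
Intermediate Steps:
M = -3/4 (M = 3/(-2 - 2) = 3/(-4) = 3*(-1/4) = -3/4 ≈ -0.75000)
A(m, o) = -1/4 + m/4 + o/4 (A(m, o) = -5/4 + ((o + 4) + m)/4 = -5/4 + ((4 + o) + m)/4 = -5/4 + (4 + m + o)/4 = -5/4 + (1 + m/4 + o/4) = -1/4 + m/4 + o/4)
((0 + A(3, M))*(-5))*(-7 - p(6, 2)) + 16 = ((0 + (-1/4 + (1/4)*3 + (1/4)*(-3/4)))*(-5))*(-7 - 2*(1 + 6)) + 16 = ((0 + (-1/4 + 3/4 - 3/16))*(-5))*(-7 - 2*7) + 16 = ((0 + 5/16)*(-5))*(-7 - 1*14) + 16 = ((5/16)*(-5))*(-7 - 14) + 16 = -25/16*(-21) + 16 = 525/16 + 16 = 781/16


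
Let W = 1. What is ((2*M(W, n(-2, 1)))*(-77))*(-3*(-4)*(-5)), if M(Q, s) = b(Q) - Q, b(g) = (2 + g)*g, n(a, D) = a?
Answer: 18480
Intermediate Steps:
b(g) = g*(2 + g)
M(Q, s) = -Q + Q*(2 + Q) (M(Q, s) = Q*(2 + Q) - Q = -Q + Q*(2 + Q))
((2*M(W, n(-2, 1)))*(-77))*(-3*(-4)*(-5)) = ((2*(1*(1 + 1)))*(-77))*(-3*(-4)*(-5)) = ((2*(1*2))*(-77))*(12*(-5)) = ((2*2)*(-77))*(-60) = (4*(-77))*(-60) = -308*(-60) = 18480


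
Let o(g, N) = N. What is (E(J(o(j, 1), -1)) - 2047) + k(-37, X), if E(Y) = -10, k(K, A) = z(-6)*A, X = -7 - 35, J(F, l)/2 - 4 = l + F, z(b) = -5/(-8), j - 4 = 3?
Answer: -8333/4 ≈ -2083.3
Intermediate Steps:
j = 7 (j = 4 + 3 = 7)
z(b) = 5/8 (z(b) = -5*(-1/8) = 5/8)
J(F, l) = 8 + 2*F + 2*l (J(F, l) = 8 + 2*(l + F) = 8 + 2*(F + l) = 8 + (2*F + 2*l) = 8 + 2*F + 2*l)
X = -42
k(K, A) = 5*A/8
(E(J(o(j, 1), -1)) - 2047) + k(-37, X) = (-10 - 2047) + (5/8)*(-42) = -2057 - 105/4 = -8333/4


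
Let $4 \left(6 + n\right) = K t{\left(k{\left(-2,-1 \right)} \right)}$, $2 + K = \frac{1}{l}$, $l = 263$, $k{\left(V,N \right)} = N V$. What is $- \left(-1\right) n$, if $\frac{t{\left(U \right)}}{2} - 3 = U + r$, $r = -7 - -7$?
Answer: $- \frac{5781}{526} \approx -10.99$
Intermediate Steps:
$r = 0$ ($r = -7 + 7 = 0$)
$K = - \frac{525}{263}$ ($K = -2 + \frac{1}{263} = - \frac{525}{263} \approx -1.9962$)
$t{\left(U \right)} = 6 + 2 U$ ($t{\left(U \right)} = 6 + 2 \left(U + 0\right) = 6 + 2 U$)
$n = - \frac{5781}{526}$ ($n = -6 + \frac{\left(- \frac{525}{263}\right) \left(6 + 2 \left(\left(-1\right) \left(-2\right)\right)\right)}{4} = -6 + \frac{\left(- \frac{525}{263}\right) \left(6 + 2 \cdot 2\right)}{4} = -6 + \frac{\left(- \frac{525}{263}\right) \left(6 + 4\right)}{4} = -6 + \frac{\left(- \frac{525}{263}\right) 10}{4} = -6 + \frac{1}{4} \left(- \frac{5250}{263}\right) = -6 - \frac{2625}{526} = - \frac{5781}{526} \approx -10.99$)
$- \left(-1\right) n = - \frac{\left(-1\right) \left(-5781\right)}{526} = \left(-1\right) \frac{5781}{526} = - \frac{5781}{526}$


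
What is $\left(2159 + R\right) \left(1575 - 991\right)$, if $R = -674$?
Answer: $867240$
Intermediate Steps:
$\left(2159 + R\right) \left(1575 - 991\right) = \left(2159 - 674\right) \left(1575 - 991\right) = 1485 \cdot 584 = 867240$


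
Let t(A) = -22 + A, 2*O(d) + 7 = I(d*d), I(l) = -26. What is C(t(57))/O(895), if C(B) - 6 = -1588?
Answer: 3164/33 ≈ 95.879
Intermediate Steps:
O(d) = -33/2 (O(d) = -7/2 + (1/2)*(-26) = -7/2 - 13 = -33/2)
C(B) = -1582 (C(B) = 6 - 1588 = -1582)
C(t(57))/O(895) = -1582/(-33/2) = -1582*(-2/33) = 3164/33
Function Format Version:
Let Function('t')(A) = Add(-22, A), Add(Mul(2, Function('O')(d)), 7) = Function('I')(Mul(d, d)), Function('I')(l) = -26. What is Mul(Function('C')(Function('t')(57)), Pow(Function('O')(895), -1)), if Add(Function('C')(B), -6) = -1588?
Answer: Rational(3164, 33) ≈ 95.879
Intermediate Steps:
Function('O')(d) = Rational(-33, 2) (Function('O')(d) = Add(Rational(-7, 2), Mul(Rational(1, 2), -26)) = Add(Rational(-7, 2), -13) = Rational(-33, 2))
Function('C')(B) = -1582 (Function('C')(B) = Add(6, -1588) = -1582)
Mul(Function('C')(Function('t')(57)), Pow(Function('O')(895), -1)) = Mul(-1582, Pow(Rational(-33, 2), -1)) = Mul(-1582, Rational(-2, 33)) = Rational(3164, 33)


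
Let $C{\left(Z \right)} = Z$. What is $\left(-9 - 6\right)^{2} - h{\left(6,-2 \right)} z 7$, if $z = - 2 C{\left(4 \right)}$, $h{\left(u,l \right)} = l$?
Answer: $113$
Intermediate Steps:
$z = -8$ ($z = \left(-2\right) 4 = -8$)
$\left(-9 - 6\right)^{2} - h{\left(6,-2 \right)} z 7 = \left(-9 - 6\right)^{2} - \left(-2\right) \left(-8\right) 7 = \left(-15\right)^{2} - 16 \cdot 7 = 225 - 112 = 113$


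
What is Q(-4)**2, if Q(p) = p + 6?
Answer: 4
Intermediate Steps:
Q(p) = 6 + p
Q(-4)**2 = (6 - 4)**2 = 2**2 = 4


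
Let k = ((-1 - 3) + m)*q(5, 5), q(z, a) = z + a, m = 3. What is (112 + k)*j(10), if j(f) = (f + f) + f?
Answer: 3060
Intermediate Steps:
j(f) = 3*f (j(f) = 2*f + f = 3*f)
q(z, a) = a + z
k = -10 (k = ((-1 - 3) + 3)*(5 + 5) = (-4 + 3)*10 = -1*10 = -10)
(112 + k)*j(10) = (112 - 10)*(3*10) = 102*30 = 3060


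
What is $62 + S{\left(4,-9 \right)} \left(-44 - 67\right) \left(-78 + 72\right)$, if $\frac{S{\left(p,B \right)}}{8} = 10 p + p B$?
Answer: $21374$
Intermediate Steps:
$S{\left(p,B \right)} = 80 p + 8 B p$ ($S{\left(p,B \right)} = 8 \left(10 p + p B\right) = 8 \left(10 p + B p\right) = 80 p + 8 B p$)
$62 + S{\left(4,-9 \right)} \left(-44 - 67\right) \left(-78 + 72\right) = 62 + 8 \cdot 4 \left(10 - 9\right) \left(-44 - 67\right) \left(-78 + 72\right) = 62 + 8 \cdot 4 \cdot 1 \left(\left(-111\right) \left(-6\right)\right) = 62 + 32 \cdot 666 = 62 + 21312 = 21374$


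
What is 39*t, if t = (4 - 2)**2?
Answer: 156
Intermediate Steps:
t = 4 (t = 2**2 = 4)
39*t = 39*4 = 156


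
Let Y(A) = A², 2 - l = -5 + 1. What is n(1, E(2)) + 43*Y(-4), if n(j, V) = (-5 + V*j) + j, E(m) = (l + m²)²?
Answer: 784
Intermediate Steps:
l = 6 (l = 2 - (-5 + 1) = 2 - 1*(-4) = 2 + 4 = 6)
E(m) = (6 + m²)²
n(j, V) = -5 + j + V*j
n(1, E(2)) + 43*Y(-4) = (-5 + 1 + (6 + 2²)²*1) + 43*(-4)² = (-5 + 1 + (6 + 4)²*1) + 43*16 = (-5 + 1 + 10²*1) + 688 = (-5 + 1 + 100*1) + 688 = (-5 + 1 + 100) + 688 = 96 + 688 = 784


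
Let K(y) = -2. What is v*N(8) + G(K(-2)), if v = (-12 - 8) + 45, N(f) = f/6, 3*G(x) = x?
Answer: 98/3 ≈ 32.667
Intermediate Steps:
G(x) = x/3
N(f) = f/6 (N(f) = f*(⅙) = f/6)
v = 25 (v = -20 + 45 = 25)
v*N(8) + G(K(-2)) = 25*((⅙)*8) + (⅓)*(-2) = 25*(4/3) - ⅔ = 100/3 - ⅔ = 98/3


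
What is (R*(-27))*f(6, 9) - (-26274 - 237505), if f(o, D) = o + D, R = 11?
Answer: 259324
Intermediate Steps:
f(o, D) = D + o
(R*(-27))*f(6, 9) - (-26274 - 237505) = (11*(-27))*(9 + 6) - (-26274 - 237505) = -297*15 - 1*(-263779) = -4455 + 263779 = 259324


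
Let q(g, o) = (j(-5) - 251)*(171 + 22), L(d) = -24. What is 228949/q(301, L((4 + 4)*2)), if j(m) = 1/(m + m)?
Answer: -2289490/484623 ≈ -4.7243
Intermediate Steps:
j(m) = 1/(2*m)
q(g, o) = -484623/10 (q(g, o) = ((½)/(-5) - 251)*(171 + 22) = ((½)*(-⅕) - 251)*193 = (-⅒ - 251)*193 = -2511/10*193 = -484623/10)
228949/q(301, L((4 + 4)*2)) = 228949/(-484623/10) = 228949*(-10/484623) = -2289490/484623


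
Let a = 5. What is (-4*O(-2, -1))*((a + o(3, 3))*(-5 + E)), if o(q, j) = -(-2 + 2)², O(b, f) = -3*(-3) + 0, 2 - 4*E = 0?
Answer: 810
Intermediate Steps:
E = ½ (E = ½ - ¼*0 = ½ + 0 = ½ ≈ 0.50000)
O(b, f) = 9 (O(b, f) = 9 + 0 = 9)
o(q, j) = 0 (o(q, j) = -1*0² = -1*0 = 0)
(-4*O(-2, -1))*((a + o(3, 3))*(-5 + E)) = (-4*9)*((5 + 0)*(-5 + ½)) = -180*(-9)/2 = -36*(-45/2) = 810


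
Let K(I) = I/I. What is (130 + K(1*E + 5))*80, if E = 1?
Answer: 10480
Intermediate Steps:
K(I) = 1
(130 + K(1*E + 5))*80 = (130 + 1)*80 = 131*80 = 10480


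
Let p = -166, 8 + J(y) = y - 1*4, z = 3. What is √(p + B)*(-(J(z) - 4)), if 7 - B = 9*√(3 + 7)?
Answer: 13*√(-159 - 9*√10) ≈ 177.99*I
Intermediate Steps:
J(y) = -12 + y (J(y) = -8 + (y - 1*4) = -8 + (y - 4) = -8 + (-4 + y) = -12 + y)
B = 7 - 9*√10 (B = 7 - 9*√(3 + 7) = 7 - 9*√10 ≈ -21.461)
√(p + B)*(-(J(z) - 4)) = √(-166 + (7 - 9*√10))*(-((-12 + 3) - 4)) = √(-159 - 9*√10)*(-(-9 - 4)) = √(-159 - 9*√10)*(-1*(-13)) = √(-159 - 9*√10)*13 = 13*√(-159 - 9*√10)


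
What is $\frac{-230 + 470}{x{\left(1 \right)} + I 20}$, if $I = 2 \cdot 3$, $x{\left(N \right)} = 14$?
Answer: $\frac{120}{67} \approx 1.791$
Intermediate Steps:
$I = 6$
$\frac{-230 + 470}{x{\left(1 \right)} + I 20} = \frac{-230 + 470}{14 + 6 \cdot 20} = \frac{240}{14 + 120} = \frac{240}{134} = 240 \cdot \frac{1}{134} = \frac{120}{67}$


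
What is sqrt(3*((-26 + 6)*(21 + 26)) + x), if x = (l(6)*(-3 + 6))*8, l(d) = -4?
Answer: 54*I ≈ 54.0*I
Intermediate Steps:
x = -96 (x = -4*(-3 + 6)*8 = -4*3*8 = -12*8 = -96)
sqrt(3*((-26 + 6)*(21 + 26)) + x) = sqrt(3*((-26 + 6)*(21 + 26)) - 96) = sqrt(3*(-20*47) - 96) = sqrt(3*(-940) - 96) = sqrt(-2820 - 96) = sqrt(-2916) = 54*I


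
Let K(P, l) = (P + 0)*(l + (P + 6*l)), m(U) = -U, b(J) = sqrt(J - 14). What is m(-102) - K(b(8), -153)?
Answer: 108 + 1071*I*sqrt(6) ≈ 108.0 + 2623.4*I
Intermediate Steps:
b(J) = sqrt(-14 + J)
K(P, l) = P*(P + 7*l)
m(-102) - K(b(8), -153) = -1*(-102) - sqrt(-14 + 8)*(sqrt(-14 + 8) + 7*(-153)) = 102 - sqrt(-6)*(sqrt(-6) - 1071) = 102 - I*sqrt(6)*(I*sqrt(6) - 1071) = 102 - I*sqrt(6)*(-1071 + I*sqrt(6))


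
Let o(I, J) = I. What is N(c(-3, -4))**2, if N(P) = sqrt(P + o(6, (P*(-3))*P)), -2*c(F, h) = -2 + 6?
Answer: 4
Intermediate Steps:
c(F, h) = -2 (c(F, h) = -(-2 + 6)/2 = -1/2*4 = -2)
N(P) = sqrt(6 + P) (N(P) = sqrt(P + 6) = sqrt(6 + P))
N(c(-3, -4))**2 = (sqrt(6 - 2))**2 = (sqrt(4))**2 = 2**2 = 4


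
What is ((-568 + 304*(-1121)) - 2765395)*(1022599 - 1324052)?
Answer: 936538203391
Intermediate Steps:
((-568 + 304*(-1121)) - 2765395)*(1022599 - 1324052) = ((-568 - 340784) - 2765395)*(-301453) = (-341352 - 2765395)*(-301453) = -3106747*(-301453) = 936538203391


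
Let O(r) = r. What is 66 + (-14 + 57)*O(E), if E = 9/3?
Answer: 195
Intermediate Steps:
E = 3 (E = 9*(⅓) = 3)
66 + (-14 + 57)*O(E) = 66 + (-14 + 57)*3 = 66 + 43*3 = 66 + 129 = 195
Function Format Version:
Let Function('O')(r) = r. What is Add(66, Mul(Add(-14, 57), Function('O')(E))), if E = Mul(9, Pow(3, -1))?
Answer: 195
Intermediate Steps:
E = 3 (E = Mul(9, Rational(1, 3)) = 3)
Add(66, Mul(Add(-14, 57), Function('O')(E))) = Add(66, Mul(Add(-14, 57), 3)) = Add(66, Mul(43, 3)) = Add(66, 129) = 195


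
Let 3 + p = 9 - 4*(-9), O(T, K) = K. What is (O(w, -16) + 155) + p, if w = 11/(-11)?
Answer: 181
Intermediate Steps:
w = -1 (w = 11*(-1/11) = -1)
p = 42 (p = -3 + (9 - 4*(-9)) = -3 + (9 + 36) = -3 + 45 = 42)
(O(w, -16) + 155) + p = (-16 + 155) + 42 = 139 + 42 = 181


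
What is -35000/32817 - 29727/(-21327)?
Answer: 76368653/233296053 ≈ 0.32735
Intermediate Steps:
-35000/32817 - 29727/(-21327) = -35000*1/32817 - 29727*(-1/21327) = -35000/32817 + 9909/7109 = 76368653/233296053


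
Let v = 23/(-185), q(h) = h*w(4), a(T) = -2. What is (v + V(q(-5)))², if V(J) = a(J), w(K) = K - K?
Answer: 154449/34225 ≈ 4.5128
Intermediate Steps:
w(K) = 0
q(h) = 0 (q(h) = h*0 = 0)
V(J) = -2
v = -23/185 (v = 23*(-1/185) = -23/185 ≈ -0.12432)
(v + V(q(-5)))² = (-23/185 - 2)² = (-393/185)² = 154449/34225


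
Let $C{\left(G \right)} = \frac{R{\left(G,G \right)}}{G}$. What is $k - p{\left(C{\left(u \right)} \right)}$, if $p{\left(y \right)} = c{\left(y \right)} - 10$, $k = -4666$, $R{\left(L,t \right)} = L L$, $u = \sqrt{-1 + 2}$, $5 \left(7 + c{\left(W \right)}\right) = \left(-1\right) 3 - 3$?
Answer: $- \frac{23239}{5} \approx -4647.8$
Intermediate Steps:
$c{\left(W \right)} = - \frac{41}{5}$ ($c{\left(W \right)} = -7 + \frac{\left(-1\right) 3 - 3}{5} = -7 + \frac{-3 - 3}{5} = -7 + \frac{1}{5} \left(-6\right) = -7 - \frac{6}{5} = - \frac{41}{5}$)
$u = 1$ ($u = \sqrt{1} = 1$)
$R{\left(L,t \right)} = L^{2}$
$C{\left(G \right)} = G$ ($C{\left(G \right)} = \frac{G^{2}}{G} = G$)
$p{\left(y \right)} = - \frac{91}{5}$ ($p{\left(y \right)} = - \frac{41}{5} - 10 = - \frac{91}{5}$)
$k - p{\left(C{\left(u \right)} \right)} = -4666 - - \frac{91}{5} = -4666 + \frac{91}{5} = - \frac{23239}{5}$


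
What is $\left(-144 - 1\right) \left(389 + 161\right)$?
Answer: $-79750$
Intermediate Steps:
$\left(-144 - 1\right) \left(389 + 161\right) = \left(-144 - 1\right) 550 = \left(-145\right) 550 = -79750$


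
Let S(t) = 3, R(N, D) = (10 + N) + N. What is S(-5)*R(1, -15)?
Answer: 36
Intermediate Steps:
R(N, D) = 10 + 2*N
S(-5)*R(1, -15) = 3*(10 + 2*1) = 3*(10 + 2) = 3*12 = 36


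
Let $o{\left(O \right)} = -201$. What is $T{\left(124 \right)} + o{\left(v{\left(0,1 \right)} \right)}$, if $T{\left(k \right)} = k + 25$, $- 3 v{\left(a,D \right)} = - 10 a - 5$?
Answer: $-52$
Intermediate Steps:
$v{\left(a,D \right)} = \frac{5}{3} + \frac{10 a}{3}$ ($v{\left(a,D \right)} = - \frac{- 10 a - 5}{3} = - \frac{-5 - 10 a}{3} = \frac{5}{3} + \frac{10 a}{3}$)
$T{\left(k \right)} = 25 + k$
$T{\left(124 \right)} + o{\left(v{\left(0,1 \right)} \right)} = \left(25 + 124\right) - 201 = 149 - 201 = -52$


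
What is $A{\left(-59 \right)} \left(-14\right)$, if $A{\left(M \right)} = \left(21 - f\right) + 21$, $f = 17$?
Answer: $-350$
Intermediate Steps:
$A{\left(M \right)} = 25$ ($A{\left(M \right)} = \left(21 - 17\right) + 21 = 4 + 21 = 25$)
$A{\left(-59 \right)} \left(-14\right) = 25 \left(-14\right) = -350$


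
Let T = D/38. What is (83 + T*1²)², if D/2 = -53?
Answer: 2322576/361 ≈ 6433.7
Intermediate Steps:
D = -106 (D = 2*(-53) = -106)
T = -53/19 (T = -106/38 = -106*1/38 = -53/19 ≈ -2.7895)
(83 + T*1²)² = (83 - 53/19*1²)² = (83 - 53/19*1)² = (83 - 53/19)² = (1524/19)² = 2322576/361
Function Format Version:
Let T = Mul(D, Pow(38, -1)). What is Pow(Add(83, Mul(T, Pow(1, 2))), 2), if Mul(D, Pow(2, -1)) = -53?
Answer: Rational(2322576, 361) ≈ 6433.7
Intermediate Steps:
D = -106 (D = Mul(2, -53) = -106)
T = Rational(-53, 19) (T = Mul(-106, Pow(38, -1)) = Mul(-106, Rational(1, 38)) = Rational(-53, 19) ≈ -2.7895)
Pow(Add(83, Mul(T, Pow(1, 2))), 2) = Pow(Add(83, Mul(Rational(-53, 19), Pow(1, 2))), 2) = Pow(Add(83, Mul(Rational(-53, 19), 1)), 2) = Pow(Add(83, Rational(-53, 19)), 2) = Pow(Rational(1524, 19), 2) = Rational(2322576, 361)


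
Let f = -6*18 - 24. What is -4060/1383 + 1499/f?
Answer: -289893/20284 ≈ -14.292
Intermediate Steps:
f = -132 (f = -108 - 24 = -132)
-4060/1383 + 1499/f = -4060/1383 + 1499/(-132) = -4060*1/1383 + 1499*(-1/132) = -4060/1383 - 1499/132 = -289893/20284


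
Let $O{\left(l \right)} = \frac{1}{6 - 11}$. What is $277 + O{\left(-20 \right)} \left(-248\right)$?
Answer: $\frac{1633}{5} \approx 326.6$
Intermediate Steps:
$O{\left(l \right)} = - \frac{1}{5}$ ($O{\left(l \right)} = \frac{1}{-5} = - \frac{1}{5}$)
$277 + O{\left(-20 \right)} \left(-248\right) = 277 - - \frac{248}{5} = 277 + \frac{248}{5} = \frac{1633}{5}$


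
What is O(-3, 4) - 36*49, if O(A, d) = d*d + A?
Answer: -1751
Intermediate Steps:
O(A, d) = A + d² (O(A, d) = d² + A = A + d²)
O(-3, 4) - 36*49 = (-3 + 4²) - 36*49 = (-3 + 16) - 1764 = 13 - 1764 = -1751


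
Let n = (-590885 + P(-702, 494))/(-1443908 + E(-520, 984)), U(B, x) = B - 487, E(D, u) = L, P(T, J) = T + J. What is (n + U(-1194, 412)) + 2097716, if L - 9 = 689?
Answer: 1008339754481/481070 ≈ 2.0960e+6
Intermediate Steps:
L = 698 (L = 9 + 689 = 698)
P(T, J) = J + T
E(D, u) = 698
U(B, x) = -487 + B
n = 197031/481070 (n = (-590885 + (494 - 702))/(-1443908 + 698) = (-590885 - 208)/(-1443210) = -591093*(-1/1443210) = 197031/481070 ≈ 0.40957)
(n + U(-1194, 412)) + 2097716 = (197031/481070 + (-487 - 1194)) + 2097716 = (197031/481070 - 1681) + 2097716 = -808481639/481070 + 2097716 = 1008339754481/481070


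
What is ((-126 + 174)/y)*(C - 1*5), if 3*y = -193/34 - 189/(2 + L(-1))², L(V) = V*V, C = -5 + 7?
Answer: 14688/907 ≈ 16.194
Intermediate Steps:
C = 2
L(V) = V²
y = -907/102 (y = (-193/34 - 189/(2 + (-1)²)²)/3 = (-193*1/34 - 189/(2 + 1)²)/3 = (-193/34 - 189/(3²))/3 = (-193/34 - 189/9)/3 = (-193/34 - 189*⅑)/3 = (-193/34 - 21)/3 = (⅓)*(-907/34) = -907/102 ≈ -8.8922)
((-126 + 174)/y)*(C - 1*5) = ((-126 + 174)/(-907/102))*(2 - 1*5) = (48*(-102/907))*(2 - 5) = -4896/907*(-3) = 14688/907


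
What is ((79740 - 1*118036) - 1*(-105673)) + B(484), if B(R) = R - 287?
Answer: 67574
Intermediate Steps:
B(R) = -287 + R
((79740 - 1*118036) - 1*(-105673)) + B(484) = ((79740 - 1*118036) - 1*(-105673)) + (-287 + 484) = ((79740 - 118036) + 105673) + 197 = (-38296 + 105673) + 197 = 67377 + 197 = 67574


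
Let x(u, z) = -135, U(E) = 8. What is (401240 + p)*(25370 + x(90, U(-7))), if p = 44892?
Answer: 11258141020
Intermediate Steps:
(401240 + p)*(25370 + x(90, U(-7))) = (401240 + 44892)*(25370 - 135) = 446132*25235 = 11258141020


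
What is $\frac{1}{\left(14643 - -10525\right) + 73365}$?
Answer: $\frac{1}{98533} \approx 1.0149 \cdot 10^{-5}$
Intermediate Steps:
$\frac{1}{\left(14643 - -10525\right) + 73365} = \frac{1}{\left(14643 + 10525\right) + 73365} = \frac{1}{25168 + 73365} = \frac{1}{98533}$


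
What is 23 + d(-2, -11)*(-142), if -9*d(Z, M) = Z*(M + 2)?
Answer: 307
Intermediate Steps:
d(Z, M) = -Z*(2 + M)/9 (d(Z, M) = -Z*(M + 2)/9 = -Z*(2 + M)/9)
23 + d(-2, -11)*(-142) = 23 - ⅑*(-2)*(2 - 11)*(-142) = 23 - ⅑*(-2)*(-9)*(-142) = 23 - 2*(-142) = 23 + 284 = 307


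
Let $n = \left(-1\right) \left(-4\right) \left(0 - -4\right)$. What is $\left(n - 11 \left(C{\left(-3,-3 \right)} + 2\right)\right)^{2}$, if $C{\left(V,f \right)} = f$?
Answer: $729$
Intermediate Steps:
$n = 16$ ($n = 4 \left(0 + 4\right) = 4 \cdot 4 = 16$)
$\left(n - 11 \left(C{\left(-3,-3 \right)} + 2\right)\right)^{2} = \left(16 - 11 \left(-3 + 2\right)\right)^{2} = \left(16 - -11\right)^{2} = \left(16 + 11\right)^{2} = 27^{2} = 729$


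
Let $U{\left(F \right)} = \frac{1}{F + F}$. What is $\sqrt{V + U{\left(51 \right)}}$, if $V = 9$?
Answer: $\frac{\sqrt{93738}}{102} \approx 3.0016$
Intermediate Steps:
$U{\left(F \right)} = \frac{1}{2 F}$
$\sqrt{V + U{\left(51 \right)}} = \sqrt{9 + \frac{1}{2 \cdot 51}} = \sqrt{9 + \frac{1}{2} \cdot \frac{1}{51}} = \sqrt{9 + \frac{1}{102}} = \sqrt{\frac{919}{102}} = \frac{\sqrt{93738}}{102}$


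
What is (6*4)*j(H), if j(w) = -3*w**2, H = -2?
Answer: -288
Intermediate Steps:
(6*4)*j(H) = (6*4)*(-3*(-2)**2) = 24*(-3*4) = 24*(-12) = -288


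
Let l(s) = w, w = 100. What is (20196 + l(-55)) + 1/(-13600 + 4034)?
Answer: 194151535/9566 ≈ 20296.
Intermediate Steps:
l(s) = 100
(20196 + l(-55)) + 1/(-13600 + 4034) = (20196 + 100) + 1/(-13600 + 4034) = 20296 + 1/(-9566) = 20296 - 1/9566 = 194151535/9566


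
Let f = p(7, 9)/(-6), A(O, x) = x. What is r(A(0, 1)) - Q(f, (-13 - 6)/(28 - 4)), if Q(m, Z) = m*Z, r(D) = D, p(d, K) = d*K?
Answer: -117/16 ≈ -7.3125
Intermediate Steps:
p(d, K) = K*d
f = -21/2 (f = (9*7)/(-6) = 63*(-⅙) = -21/2 ≈ -10.500)
Q(m, Z) = Z*m
r(A(0, 1)) - Q(f, (-13 - 6)/(28 - 4)) = 1 - (-13 - 6)/(28 - 4)*(-21)/2 = 1 - (-19/24)*(-21)/2 = 1 - (-19*1/24)*(-21)/2 = 1 - (-19)*(-21)/(24*2) = 1 - 1*133/16 = 1 - 133/16 = -117/16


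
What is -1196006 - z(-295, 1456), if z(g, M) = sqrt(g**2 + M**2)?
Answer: -1196006 - sqrt(2206961) ≈ -1.1975e+6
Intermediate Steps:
z(g, M) = sqrt(M**2 + g**2)
-1196006 - z(-295, 1456) = -1196006 - sqrt(1456**2 + (-295)**2) = -1196006 - sqrt(2119936 + 87025) = -1196006 - sqrt(2206961)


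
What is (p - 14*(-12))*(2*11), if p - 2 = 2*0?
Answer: 3740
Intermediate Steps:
p = 2 (p = 2 + 2*0 = 2 + 0 = 2)
(p - 14*(-12))*(2*11) = (2 - 14*(-12))*(2*11) = (2 + 168)*22 = 170*22 = 3740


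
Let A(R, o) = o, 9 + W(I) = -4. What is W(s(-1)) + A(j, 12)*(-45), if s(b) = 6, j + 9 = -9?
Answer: -553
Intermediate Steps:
j = -18 (j = -9 - 9 = -18)
W(I) = -13 (W(I) = -9 - 4 = -13)
W(s(-1)) + A(j, 12)*(-45) = -13 + 12*(-45) = -13 - 540 = -553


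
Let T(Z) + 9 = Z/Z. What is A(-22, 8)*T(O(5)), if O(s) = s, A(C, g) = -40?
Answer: 320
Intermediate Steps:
T(Z) = -8 (T(Z) = -9 + Z/Z = -9 + 1 = -8)
A(-22, 8)*T(O(5)) = -40*(-8) = 320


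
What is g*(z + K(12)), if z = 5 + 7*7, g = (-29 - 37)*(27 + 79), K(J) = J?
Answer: -461736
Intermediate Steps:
g = -6996 (g = -66*106 = -6996)
z = 54 (z = 5 + 49 = 54)
g*(z + K(12)) = -6996*(54 + 12) = -6996*66 = -461736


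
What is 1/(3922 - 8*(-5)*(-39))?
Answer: 1/2362 ≈ 0.00042337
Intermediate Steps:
1/(3922 - 8*(-5)*(-39)) = 1/(3922 + 40*(-39)) = 1/(3922 - 1560) = 1/2362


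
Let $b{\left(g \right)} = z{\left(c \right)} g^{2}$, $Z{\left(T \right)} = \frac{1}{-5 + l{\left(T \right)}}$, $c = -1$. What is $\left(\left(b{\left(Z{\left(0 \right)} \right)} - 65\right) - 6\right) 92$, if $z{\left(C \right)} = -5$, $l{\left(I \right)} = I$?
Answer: $- \frac{32752}{5} \approx -6550.4$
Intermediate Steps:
$Z{\left(T \right)} = \frac{1}{-5 + T}$
$b{\left(g \right)} = - 5 g^{2}$
$\left(\left(b{\left(Z{\left(0 \right)} \right)} - 65\right) - 6\right) 92 = \left(\left(- 5 \left(\frac{1}{-5 + 0}\right)^{2} - 65\right) - 6\right) 92 = \left(\left(- 5 \left(\frac{1}{-5}\right)^{2} - 65\right) - 6\right) 92 = \left(\left(- 5 \left(- \frac{1}{5}\right)^{2} - 65\right) - 6\right) 92 = \left(\left(\left(-5\right) \frac{1}{25} - 65\right) - 6\right) 92 = \left(\left(- \frac{1}{5} - 65\right) - 6\right) 92 = \left(- \frac{326}{5} - 6\right) 92 = \left(- \frac{356}{5}\right) 92 = - \frac{32752}{5}$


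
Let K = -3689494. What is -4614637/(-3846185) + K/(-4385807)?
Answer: 34429383737449/16868625096295 ≈ 2.0410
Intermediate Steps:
-4614637/(-3846185) + K/(-4385807) = -4614637/(-3846185) - 3689494/(-4385807) = -4614637*(-1/3846185) - 3689494*(-1/4385807) = 4614637/3846185 + 3689494/4385807 = 34429383737449/16868625096295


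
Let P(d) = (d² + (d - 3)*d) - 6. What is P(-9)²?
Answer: 33489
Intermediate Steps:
P(d) = -6 + d² + d*(-3 + d) (P(d) = (d² + (-3 + d)*d) - 6 = (d² + d*(-3 + d)) - 6 = -6 + d² + d*(-3 + d))
P(-9)² = (-6 - 3*(-9) + 2*(-9)²)² = (-6 + 27 + 2*81)² = (-6 + 27 + 162)² = 183² = 33489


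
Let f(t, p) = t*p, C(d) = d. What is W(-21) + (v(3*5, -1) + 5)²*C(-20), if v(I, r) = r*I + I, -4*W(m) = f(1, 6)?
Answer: -1003/2 ≈ -501.50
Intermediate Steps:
f(t, p) = p*t
W(m) = -3/2
v(I, r) = I + I*r (v(I, r) = I*r + I = I + I*r)
W(-21) + (v(3*5, -1) + 5)²*C(-20) = -3/2 + ((3*5)*(1 - 1) + 5)²*(-20) = -3/2 + (15*0 + 5)²*(-20) = -3/2 + (0 + 5)²*(-20) = -3/2 + 5²*(-20) = -3/2 + 25*(-20) = -3/2 - 500 = -1003/2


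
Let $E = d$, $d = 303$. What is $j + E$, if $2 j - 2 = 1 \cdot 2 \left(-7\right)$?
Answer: $297$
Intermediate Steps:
$E = 303$
$j = -6$ ($j = 1 + \frac{1 \cdot 2 \left(-7\right)}{2} = 1 + \frac{2 \left(-7\right)}{2} = 1 + \frac{1}{2} \left(-14\right) = 1 - 7 = -6$)
$j + E = -6 + 303 = 297$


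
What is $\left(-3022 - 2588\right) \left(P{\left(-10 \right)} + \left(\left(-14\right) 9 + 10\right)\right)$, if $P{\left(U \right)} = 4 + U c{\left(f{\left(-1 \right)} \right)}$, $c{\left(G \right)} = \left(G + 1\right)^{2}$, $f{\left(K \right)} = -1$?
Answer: $628320$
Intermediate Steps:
$c{\left(G \right)} = \left(1 + G\right)^{2}$
$P{\left(U \right)} = 4$ ($P{\left(U \right)} = 4 + U \left(1 - 1\right)^{2} = 4 + U 0^{2} = 4 + U 0 = 4 + 0 = 4$)
$\left(-3022 - 2588\right) \left(P{\left(-10 \right)} + \left(\left(-14\right) 9 + 10\right)\right) = \left(-3022 - 2588\right) \left(4 + \left(\left(-14\right) 9 + 10\right)\right) = - 5610 \left(4 + \left(-126 + 10\right)\right) = - 5610 \left(4 - 116\right) = \left(-5610\right) \left(-112\right) = 628320$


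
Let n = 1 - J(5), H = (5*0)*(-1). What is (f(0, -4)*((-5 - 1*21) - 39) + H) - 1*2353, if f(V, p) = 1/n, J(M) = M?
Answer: -9347/4 ≈ -2336.8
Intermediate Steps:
H = 0 (H = 0*(-1) = 0)
n = -4 (n = 1 - 1*5 = 1 - 5 = -4)
f(V, p) = -¼ (f(V, p) = 1/(-4) = -¼)
(f(0, -4)*((-5 - 1*21) - 39) + H) - 1*2353 = (-((-5 - 1*21) - 39)/4 + 0) - 1*2353 = (-((-5 - 21) - 39)/4 + 0) - 2353 = (-(-26 - 39)/4 + 0) - 2353 = (-¼*(-65) + 0) - 2353 = (65/4 + 0) - 2353 = 65/4 - 2353 = -9347/4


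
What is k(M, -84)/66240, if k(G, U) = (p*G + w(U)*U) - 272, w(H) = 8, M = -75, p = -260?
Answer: 4639/16560 ≈ 0.28013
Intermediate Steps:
k(G, U) = -272 - 260*G + 8*U (k(G, U) = (-260*G + 8*U) - 272 = -272 - 260*G + 8*U)
k(M, -84)/66240 = (-272 - 260*(-75) + 8*(-84))/66240 = (-272 + 19500 - 672)*(1/66240) = 18556*(1/66240) = 4639/16560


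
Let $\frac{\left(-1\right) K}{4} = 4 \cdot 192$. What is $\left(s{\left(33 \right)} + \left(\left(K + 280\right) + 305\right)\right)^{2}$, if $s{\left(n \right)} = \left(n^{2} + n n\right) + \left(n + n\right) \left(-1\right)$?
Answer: $140625$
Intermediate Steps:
$K = -3072$ ($K = - 4 \cdot 4 \cdot 192 = \left(-4\right) 768 = -3072$)
$s{\left(n \right)} = - 2 n + 2 n^{2}$ ($s{\left(n \right)} = \left(n^{2} + n^{2}\right) + 2 n \left(-1\right) = 2 n^{2} - 2 n = - 2 n + 2 n^{2}$)
$\left(s{\left(33 \right)} + \left(\left(K + 280\right) + 305\right)\right)^{2} = \left(2 \cdot 33 \left(-1 + 33\right) + \left(\left(-3072 + 280\right) + 305\right)\right)^{2} = \left(2 \cdot 33 \cdot 32 + \left(-2792 + 305\right)\right)^{2} = \left(2112 - 2487\right)^{2} = \left(-375\right)^{2} = 140625$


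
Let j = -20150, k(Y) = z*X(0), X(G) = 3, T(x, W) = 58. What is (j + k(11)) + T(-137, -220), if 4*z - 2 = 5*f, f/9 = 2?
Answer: -20023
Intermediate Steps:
f = 18 (f = 9*2 = 18)
z = 23 (z = 1/2 + (5*18)/4 = 1/2 + (1/4)*90 = 1/2 + 45/2 = 23)
k(Y) = 69 (k(Y) = 23*3 = 69)
(j + k(11)) + T(-137, -220) = (-20150 + 69) + 58 = -20081 + 58 = -20023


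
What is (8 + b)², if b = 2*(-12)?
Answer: 256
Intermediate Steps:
b = -24
(8 + b)² = (8 - 24)² = (-16)² = 256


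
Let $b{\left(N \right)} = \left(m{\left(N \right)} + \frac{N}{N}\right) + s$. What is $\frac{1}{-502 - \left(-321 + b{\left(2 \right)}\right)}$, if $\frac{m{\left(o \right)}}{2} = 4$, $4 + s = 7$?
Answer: $- \frac{1}{193} \approx -0.0051813$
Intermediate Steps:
$s = 3$ ($s = -4 + 7 = 3$)
$m{\left(o \right)} = 8$ ($m{\left(o \right)} = 2 \cdot 4 = 8$)
$b{\left(N \right)} = 12$ ($b{\left(N \right)} = \left(8 + \frac{N}{N}\right) + 3 = \left(8 + 1\right) + 3 = 9 + 3 = 12$)
$\frac{1}{-502 - \left(-321 + b{\left(2 \right)}\right)} = \frac{1}{-502 + \left(321 - 12\right)} = \frac{1}{-502 + 309} = \frac{1}{-193} = - \frac{1}{193}$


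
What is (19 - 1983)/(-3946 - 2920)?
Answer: 982/3433 ≈ 0.28605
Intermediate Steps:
(19 - 1983)/(-3946 - 2920) = -1964/(-6866) = -1964*(-1/6866) = 982/3433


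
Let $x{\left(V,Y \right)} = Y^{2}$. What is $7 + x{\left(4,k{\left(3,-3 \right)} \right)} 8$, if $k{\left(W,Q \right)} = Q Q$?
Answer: $655$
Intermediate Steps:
$k{\left(W,Q \right)} = Q^{2}$
$7 + x{\left(4,k{\left(3,-3 \right)} \right)} 8 = 7 + \left(\left(-3\right)^{2}\right)^{2} \cdot 8 = 7 + 9^{2} \cdot 8 = 7 + 81 \cdot 8 = 7 + 648 = 655$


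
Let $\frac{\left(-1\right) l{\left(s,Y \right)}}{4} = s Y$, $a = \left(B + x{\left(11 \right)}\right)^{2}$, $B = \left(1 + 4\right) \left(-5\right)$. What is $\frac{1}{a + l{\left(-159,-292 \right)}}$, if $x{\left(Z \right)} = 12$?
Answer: $- \frac{1}{185543} \approx -5.3896 \cdot 10^{-6}$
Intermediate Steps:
$B = -25$ ($B = 5 \left(-5\right) = -25$)
$a = 169$ ($a = \left(-25 + 12\right)^{2} = \left(-13\right)^{2} = 169$)
$l{\left(s,Y \right)} = - 4 Y s$ ($l{\left(s,Y \right)} = - 4 s Y = - 4 Y s$)
$\frac{1}{a + l{\left(-159,-292 \right)}} = \frac{1}{169 - \left(-1168\right) \left(-159\right)} = \frac{1}{169 - 185712} = \frac{1}{-185543} = - \frac{1}{185543}$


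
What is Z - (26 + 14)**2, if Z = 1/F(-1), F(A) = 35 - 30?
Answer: -7999/5 ≈ -1599.8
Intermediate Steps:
F(A) = 5
Z = 1/5 ≈ 0.20000
Z - (26 + 14)**2 = 1/5 - (26 + 14)**2 = 1/5 - 1*40**2 = 1/5 - 1*1600 = 1/5 - 1600 = -7999/5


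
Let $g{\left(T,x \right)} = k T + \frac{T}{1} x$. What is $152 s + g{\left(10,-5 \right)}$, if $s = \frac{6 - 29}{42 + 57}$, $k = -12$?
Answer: $- \frac{20326}{99} \approx -205.31$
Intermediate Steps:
$g{\left(T,x \right)} = - 12 T + T x$ ($g{\left(T,x \right)} = - 12 T + \frac{T}{1} x = - 12 T + T 1 x = - 12 T + T x$)
$s = - \frac{23}{99} \approx -0.23232$
$152 s + g{\left(10,-5 \right)} = 152 \left(- \frac{23}{99}\right) + 10 \left(-12 - 5\right) = - \frac{3496}{99} + 10 \left(-17\right) = - \frac{3496}{99} - 170 = - \frac{20326}{99}$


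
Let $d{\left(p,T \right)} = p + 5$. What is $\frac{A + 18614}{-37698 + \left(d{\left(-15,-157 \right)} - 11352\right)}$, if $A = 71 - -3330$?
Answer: $- \frac{4403}{9812} \approx -0.44874$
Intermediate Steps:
$A = 3401$ ($A = 71 + 3330 = 3401$)
$d{\left(p,T \right)} = 5 + p$
$\frac{A + 18614}{-37698 + \left(d{\left(-15,-157 \right)} - 11352\right)} = \frac{3401 + 18614}{-37698 + \left(\left(5 - 15\right) - 11352\right)} = \frac{22015}{-37698 - 11362} = \frac{22015}{-49060} = 22015 \left(- \frac{1}{49060}\right) = - \frac{4403}{9812}$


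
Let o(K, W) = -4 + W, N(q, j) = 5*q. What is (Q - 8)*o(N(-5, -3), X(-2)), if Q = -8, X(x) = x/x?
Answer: 48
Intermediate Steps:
X(x) = 1
(Q - 8)*o(N(-5, -3), X(-2)) = (-8 - 8)*(-4 + 1) = -16*(-3) = 48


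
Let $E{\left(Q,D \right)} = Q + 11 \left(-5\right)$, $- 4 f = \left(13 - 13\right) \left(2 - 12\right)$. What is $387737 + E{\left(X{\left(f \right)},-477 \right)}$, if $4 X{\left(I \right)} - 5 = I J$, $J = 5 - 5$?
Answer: $\frac{1550733}{4} \approx 3.8768 \cdot 10^{5}$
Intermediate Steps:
$f = 0$ ($f = - \frac{\left(13 - 13\right) \left(2 - 12\right)}{4} = - \frac{0 \left(-10\right)}{4} = \left(- \frac{1}{4}\right) 0 = 0$)
$J = 0$
$X{\left(I \right)} = \frac{5}{4}$ ($X{\left(I \right)} = \frac{5}{4} + \frac{I 0}{4} = \frac{5}{4} + \frac{1}{4} \cdot 0 = \frac{5}{4} + 0 = \frac{5}{4}$)
$E{\left(Q,D \right)} = -55 + Q$ ($E{\left(Q,D \right)} = Q - 55 = -55 + Q$)
$387737 + E{\left(X{\left(f \right)},-477 \right)} = 387737 + \left(-55 + \frac{5}{4}\right) = 387737 - \frac{215}{4} = \frac{1550733}{4}$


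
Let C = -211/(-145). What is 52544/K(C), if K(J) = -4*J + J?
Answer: -7618880/633 ≈ -12036.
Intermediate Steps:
C = 211/145 (C = -211*(-1/145) = 211/145 ≈ 1.4552)
K(J) = -3*J
52544/K(C) = 52544/((-3*211/145)) = 52544/(-633/145) = 52544*(-145/633) = -7618880/633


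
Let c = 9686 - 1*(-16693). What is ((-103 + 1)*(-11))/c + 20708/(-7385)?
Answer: -179323454/64936305 ≈ -2.7615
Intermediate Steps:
c = 26379 (c = 9686 + 16693 = 26379)
((-103 + 1)*(-11))/c + 20708/(-7385) = ((-103 + 1)*(-11))/26379 + 20708/(-7385) = -102*(-11)*(1/26379) + 20708*(-1/7385) = 1122*(1/26379) - 20708/7385 = 374/8793 - 20708/7385 = -179323454/64936305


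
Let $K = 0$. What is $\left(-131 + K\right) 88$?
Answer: $-11528$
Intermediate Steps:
$\left(-131 + K\right) 88 = \left(-131 + 0\right) 88 = \left(-131\right) 88 = -11528$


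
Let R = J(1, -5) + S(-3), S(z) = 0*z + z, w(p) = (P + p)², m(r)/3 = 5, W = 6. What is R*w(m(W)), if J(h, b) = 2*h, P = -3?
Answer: -144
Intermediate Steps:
m(r) = 15 (m(r) = 3*5 = 15)
w(p) = (-3 + p)²
S(z) = z (S(z) = 0 + z = z)
R = -1 (R = 2*1 - 3 = 2 - 3 = -1)
R*w(m(W)) = -(-3 + 15)² = -1*12² = -1*144 = -144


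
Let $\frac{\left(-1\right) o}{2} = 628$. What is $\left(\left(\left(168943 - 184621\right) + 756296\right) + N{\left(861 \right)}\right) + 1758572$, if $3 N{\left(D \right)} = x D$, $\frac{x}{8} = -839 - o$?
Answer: $3456622$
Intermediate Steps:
$o = -1256$ ($o = \left(-2\right) 628 = -1256$)
$x = 3336$ ($x = 8 \left(-839 - -1256\right) = 8 \left(-839 + 1256\right) = 8 \cdot 417 = 3336$)
$N{\left(D \right)} = 1112 D$ ($N{\left(D \right)} = \frac{3336 D}{3} = 1112 D$)
$\left(\left(\left(168943 - 184621\right) + 756296\right) + N{\left(861 \right)}\right) + 1758572 = \left(\left(\left(168943 - 184621\right) + 756296\right) + 1112 \cdot 861\right) + 1758572 = \left(\left(-15678 + 756296\right) + 957432\right) + 1758572 = \left(740618 + 957432\right) + 1758572 = 1698050 + 1758572 = 3456622$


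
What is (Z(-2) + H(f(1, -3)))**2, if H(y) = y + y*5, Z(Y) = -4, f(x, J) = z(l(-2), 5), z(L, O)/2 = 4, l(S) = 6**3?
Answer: 1936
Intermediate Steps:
l(S) = 216
z(L, O) = 8 (z(L, O) = 2*4 = 8)
f(x, J) = 8
H(y) = 6*y (H(y) = y + 5*y = 6*y)
(Z(-2) + H(f(1, -3)))**2 = (-4 + 6*8)**2 = (-4 + 48)**2 = 44**2 = 1936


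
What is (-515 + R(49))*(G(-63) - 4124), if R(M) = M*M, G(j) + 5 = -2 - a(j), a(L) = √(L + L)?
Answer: -7791066 - 5658*I*√14 ≈ -7.7911e+6 - 21170.0*I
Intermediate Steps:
a(L) = √2*√L (a(L) = √(2*L) = √2*√L)
G(j) = -7 - √2*√j (G(j) = -5 + (-2 - √2*√j) = -7 - √2*√j)
R(M) = M²
(-515 + R(49))*(G(-63) - 4124) = (-515 + 49²)*((-7 - √2*√(-63)) - 4124) = (-515 + 2401)*((-7 - √2*3*I*√7) - 4124) = 1886*((-7 - 3*I*√14) - 4124) = 1886*(-4131 - 3*I*√14) = -7791066 - 5658*I*√14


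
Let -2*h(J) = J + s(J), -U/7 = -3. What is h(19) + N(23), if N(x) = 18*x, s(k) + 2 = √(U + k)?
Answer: 811/2 - √10 ≈ 402.34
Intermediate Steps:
U = 21 (U = -7*(-3) = 21)
s(k) = -2 + √(21 + k)
h(J) = 1 - J/2 - √(21 + J)/2 (h(J) = -(J + (-2 + √(21 + J)))/2 = -(-2 + J + √(21 + J))/2 = 1 - J/2 - √(21 + J)/2)
h(19) + N(23) = (1 - ½*19 - √(21 + 19)/2) + 18*23 = (1 - 19/2 - √10) + 414 = (-17/2 - √10) + 414 = 811/2 - √10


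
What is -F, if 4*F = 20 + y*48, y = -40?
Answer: 475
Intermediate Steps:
F = -475 (F = (20 - 40*48)/4 = (20 - 1920)/4 = (¼)*(-1900) = -475)
-F = -1*(-475) = 475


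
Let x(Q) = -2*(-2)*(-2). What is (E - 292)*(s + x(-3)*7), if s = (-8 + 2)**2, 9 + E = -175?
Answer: 9520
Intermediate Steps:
E = -184 (E = -9 - 175 = -184)
x(Q) = -8 (x(Q) = 4*(-2) = -8)
s = 36 (s = (-6)**2 = 36)
(E - 292)*(s + x(-3)*7) = (-184 - 292)*(36 - 8*7) = -476*(36 - 56) = -476*(-20) = 9520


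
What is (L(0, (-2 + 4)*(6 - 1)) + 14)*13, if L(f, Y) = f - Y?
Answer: 52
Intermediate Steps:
(L(0, (-2 + 4)*(6 - 1)) + 14)*13 = ((0 - (-2 + 4)*(6 - 1)) + 14)*13 = ((0 - 2*5) + 14)*13 = ((0 - 1*10) + 14)*13 = ((0 - 10) + 14)*13 = (-10 + 14)*13 = 4*13 = 52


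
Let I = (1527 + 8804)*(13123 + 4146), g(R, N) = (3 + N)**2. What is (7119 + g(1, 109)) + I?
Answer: 178425702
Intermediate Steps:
I = 178406039 (I = 10331*17269 = 178406039)
(7119 + g(1, 109)) + I = (7119 + (3 + 109)**2) + 178406039 = (7119 + 112**2) + 178406039 = (7119 + 12544) + 178406039 = 19663 + 178406039 = 178425702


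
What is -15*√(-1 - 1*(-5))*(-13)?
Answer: 390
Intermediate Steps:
-15*√(-1 - 1*(-5))*(-13) = -15*√(-1 + 5)*(-13) = -15*√4*(-13) = -15*2*(-13) = -30*(-13) = 390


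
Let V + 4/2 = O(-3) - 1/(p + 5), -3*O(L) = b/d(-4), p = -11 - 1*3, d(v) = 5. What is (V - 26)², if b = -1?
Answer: 1567504/2025 ≈ 774.08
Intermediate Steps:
p = -14 (p = -11 - 3 = -14)
O(L) = 1/15 (O(L) = -(-1)/(3*5) = -⅓*(-⅕) = 1/15)
V = -82/45 (V = -2 + (1/15 - 1/(-14 + 5)) = -2 + (1/15 - 1/(-9)) = -2 + (1/15 - 1*(-⅑)) = -2 + (1/15 + ⅑) = -2 + 8/45 = -82/45 ≈ -1.8222)
(V - 26)² = (-82/45 - 26)² = (-1252/45)² = 1567504/2025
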